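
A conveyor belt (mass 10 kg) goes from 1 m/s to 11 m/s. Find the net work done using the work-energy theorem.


Given: m = 10 kg, v0 = 1 m/s, v = 11 m/s
Using W = (1/2)*m*(v^2 - v0^2)
v^2 = 11^2 = 121
v0^2 = 1^2 = 1
v^2 - v0^2 = 121 - 1 = 120
W = (1/2)*10*120 = 600 J

600 J


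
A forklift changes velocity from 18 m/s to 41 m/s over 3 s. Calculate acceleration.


Given: initial velocity v0 = 18 m/s, final velocity v = 41 m/s, time t = 3 s
Using a = (v - v0) / t
a = (41 - 18) / 3
a = 23 / 3
a = 23/3 m/s^2

23/3 m/s^2


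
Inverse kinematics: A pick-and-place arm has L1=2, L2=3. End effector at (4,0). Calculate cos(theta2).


Given: L1 = 2, L2 = 3, target (x, y) = (4, 0)
Using cos(theta2) = (x^2 + y^2 - L1^2 - L2^2) / (2*L1*L2)
x^2 + y^2 = 4^2 + 0 = 16
L1^2 + L2^2 = 4 + 9 = 13
Numerator = 16 - 13 = 3
Denominator = 2*2*3 = 12
cos(theta2) = 3/12 = 1/4

1/4


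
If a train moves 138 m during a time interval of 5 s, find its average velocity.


Given: distance d = 138 m, time t = 5 s
Using v = d / t
v = 138 / 5
v = 138/5 m/s

138/5 m/s


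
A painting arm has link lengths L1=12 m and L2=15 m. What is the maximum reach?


Given: L1 = 12 m, L2 = 15 m
For a 2-link planar arm, max reach = L1 + L2 (fully extended)
Max reach = 12 + 15
Max reach = 27 m

27 m


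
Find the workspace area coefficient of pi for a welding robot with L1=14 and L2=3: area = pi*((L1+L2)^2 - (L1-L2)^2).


Given: L1 = 14, L2 = 3
(L1+L2)^2 = (17)^2 = 289
(L1-L2)^2 = (11)^2 = 121
Difference = 289 - 121 = 168
This equals 4*L1*L2 = 4*14*3 = 168
Workspace area = 168*pi

168


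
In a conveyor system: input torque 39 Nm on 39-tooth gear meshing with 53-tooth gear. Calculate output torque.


Given: N1 = 39, N2 = 53, T1 = 39 Nm
Using T2/T1 = N2/N1
T2 = T1 * N2 / N1
T2 = 39 * 53 / 39
T2 = 2067 / 39
T2 = 53 Nm

53 Nm


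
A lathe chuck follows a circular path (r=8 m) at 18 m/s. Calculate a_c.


Given: v = 18 m/s, r = 8 m
Using a_c = v^2 / r
a_c = 18^2 / 8
a_c = 324 / 8
a_c = 81/2 m/s^2

81/2 m/s^2


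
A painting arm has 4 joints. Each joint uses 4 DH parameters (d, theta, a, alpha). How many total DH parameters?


Given: 4 joints, 4 DH parameters per joint (d, theta, a, alpha)
Total DH parameters = number_of_joints * 4
Total = 4 * 4
Total = 16

16


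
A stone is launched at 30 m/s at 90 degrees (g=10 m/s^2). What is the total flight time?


Given: v0 = 30 m/s, theta = 90 deg, g = 10 m/s^2
sin(90) = 1
Using T = 2*v0*sin(theta) / g
T = 2*30*1 / 10
T = 60 / 10
T = 6 s

6 s


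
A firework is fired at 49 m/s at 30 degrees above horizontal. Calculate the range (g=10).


Given: v0 = 49 m/s, theta = 30 deg, g = 10 m/s^2
sin(2*30) = sin(60) = sqrt(3)/2
Using R = v0^2 * sin(2*theta) / g
R = 49^2 * (sqrt(3)/2) / 10
R = 2401 * sqrt(3) / 20
R = 2401/20*sqrt(3) m

2401/20*sqrt(3) m


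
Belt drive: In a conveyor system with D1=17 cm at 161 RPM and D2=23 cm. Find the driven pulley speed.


Given: D1 = 17 cm, w1 = 161 RPM, D2 = 23 cm
Using D1*w1 = D2*w2
w2 = D1*w1 / D2
w2 = 17*161 / 23
w2 = 2737 / 23
w2 = 119 RPM

119 RPM


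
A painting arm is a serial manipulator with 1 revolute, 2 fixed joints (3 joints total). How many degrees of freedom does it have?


Given: serial robot with 1 revolute, 2 fixed joints
DOF contribution per joint type: revolute=1, prismatic=1, spherical=3, fixed=0
DOF = 1*1 + 2*0
DOF = 1

1


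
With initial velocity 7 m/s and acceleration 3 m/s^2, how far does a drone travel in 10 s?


Given: v0 = 7 m/s, a = 3 m/s^2, t = 10 s
Using s = v0*t + (1/2)*a*t^2
s = 7*10 + (1/2)*3*10^2
s = 70 + (1/2)*300
s = 70 + 150
s = 220

220 m


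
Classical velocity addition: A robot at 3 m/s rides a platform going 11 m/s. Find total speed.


Given: object velocity = 3 m/s, platform velocity = 11 m/s (same direction)
Using classical velocity addition: v_total = v_object + v_platform
v_total = 3 + 11
v_total = 14 m/s

14 m/s


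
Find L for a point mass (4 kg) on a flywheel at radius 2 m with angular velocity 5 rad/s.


Given: m = 4 kg, r = 2 m, omega = 5 rad/s
For a point mass: I = m*r^2
I = 4*2^2 = 4*4 = 16
L = I*omega = 16*5
L = 80 kg*m^2/s

80 kg*m^2/s


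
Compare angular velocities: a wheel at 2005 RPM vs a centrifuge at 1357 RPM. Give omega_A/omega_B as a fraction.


Given: RPM_A = 2005, RPM_B = 1357
omega = 2*pi*RPM/60, so omega_A/omega_B = RPM_A / RPM_B
omega_A/omega_B = 2005 / 1357
omega_A/omega_B = 2005/1357

2005/1357


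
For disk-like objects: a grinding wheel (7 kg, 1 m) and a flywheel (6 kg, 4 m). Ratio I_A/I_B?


Given: M1=7 kg, R1=1 m, M2=6 kg, R2=4 m
For a disk: I = (1/2)*M*R^2, so I_A/I_B = (M1*R1^2)/(M2*R2^2)
M1*R1^2 = 7*1 = 7
M2*R2^2 = 6*16 = 96
I_A/I_B = 7/96 = 7/96

7/96


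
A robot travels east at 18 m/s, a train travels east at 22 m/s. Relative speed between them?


Given: v_A = 18 m/s east, v_B = 22 m/s east
Both move in the same direction; relative speed = |v_A - v_B|
|18 - 22| = |-4|
= 4 m/s

4 m/s


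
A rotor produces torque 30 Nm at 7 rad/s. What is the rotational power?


Given: tau = 30 Nm, omega = 7 rad/s
Using P = tau * omega
P = 30 * 7
P = 210 W

210 W


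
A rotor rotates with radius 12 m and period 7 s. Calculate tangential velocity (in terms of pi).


Given: radius r = 12 m, period T = 7 s
Using v = 2*pi*r / T
v = 2*pi*12 / 7
v = 24*pi / 7
v = 24/7*pi m/s

24/7*pi m/s


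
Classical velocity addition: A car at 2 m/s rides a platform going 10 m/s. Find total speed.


Given: object velocity = 2 m/s, platform velocity = 10 m/s (same direction)
Using classical velocity addition: v_total = v_object + v_platform
v_total = 2 + 10
v_total = 12 m/s

12 m/s


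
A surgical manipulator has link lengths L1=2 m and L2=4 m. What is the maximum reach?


Given: L1 = 2 m, L2 = 4 m
For a 2-link planar arm, max reach = L1 + L2 (fully extended)
Max reach = 2 + 4
Max reach = 6 m

6 m


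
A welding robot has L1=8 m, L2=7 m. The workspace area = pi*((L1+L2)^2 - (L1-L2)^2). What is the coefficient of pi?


Given: L1 = 8, L2 = 7
(L1+L2)^2 = (15)^2 = 225
(L1-L2)^2 = (1)^2 = 1
Difference = 225 - 1 = 224
This equals 4*L1*L2 = 4*8*7 = 224
Workspace area = 224*pi

224


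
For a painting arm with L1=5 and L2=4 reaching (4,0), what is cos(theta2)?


Given: L1 = 5, L2 = 4, target (x, y) = (4, 0)
Using cos(theta2) = (x^2 + y^2 - L1^2 - L2^2) / (2*L1*L2)
x^2 + y^2 = 4^2 + 0 = 16
L1^2 + L2^2 = 25 + 16 = 41
Numerator = 16 - 41 = -25
Denominator = 2*5*4 = 40
cos(theta2) = -25/40 = -5/8

-5/8


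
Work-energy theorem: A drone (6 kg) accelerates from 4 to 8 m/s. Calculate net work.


Given: m = 6 kg, v0 = 4 m/s, v = 8 m/s
Using W = (1/2)*m*(v^2 - v0^2)
v^2 = 8^2 = 64
v0^2 = 4^2 = 16
v^2 - v0^2 = 64 - 16 = 48
W = (1/2)*6*48 = 144 J

144 J


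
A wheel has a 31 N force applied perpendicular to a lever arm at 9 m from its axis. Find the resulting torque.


Given: F = 31 N, r = 9 m, angle = 90 deg (perpendicular)
Using tau = F * r * sin(90)
sin(90) = 1
tau = 31 * 9 * 1
tau = 279 Nm

279 Nm


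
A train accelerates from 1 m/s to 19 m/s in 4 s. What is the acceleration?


Given: initial velocity v0 = 1 m/s, final velocity v = 19 m/s, time t = 4 s
Using a = (v - v0) / t
a = (19 - 1) / 4
a = 18 / 4
a = 9/2 m/s^2

9/2 m/s^2


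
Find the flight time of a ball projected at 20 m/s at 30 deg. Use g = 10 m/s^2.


Given: v0 = 20 m/s, theta = 30 deg, g = 10 m/s^2
sin(30) = 1/2
Using T = 2*v0*sin(theta) / g
T = 2*20*1/2 / 10
T = 20 / 10
T = 2 s

2 s


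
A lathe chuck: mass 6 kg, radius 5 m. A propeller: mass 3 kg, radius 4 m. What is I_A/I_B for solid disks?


Given: M1=6 kg, R1=5 m, M2=3 kg, R2=4 m
For a disk: I = (1/2)*M*R^2, so I_A/I_B = (M1*R1^2)/(M2*R2^2)
M1*R1^2 = 6*25 = 150
M2*R2^2 = 3*16 = 48
I_A/I_B = 150/48 = 25/8

25/8


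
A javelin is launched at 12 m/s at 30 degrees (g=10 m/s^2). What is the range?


Given: v0 = 12 m/s, theta = 30 deg, g = 10 m/s^2
sin(2*30) = sin(60) = sqrt(3)/2
Using R = v0^2 * sin(2*theta) / g
R = 12^2 * (sqrt(3)/2) / 10
R = 144 * sqrt(3) / 20
R = 36/5*sqrt(3) m

36/5*sqrt(3) m


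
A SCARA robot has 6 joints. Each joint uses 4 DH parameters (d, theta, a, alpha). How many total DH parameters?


Given: 6 joints, 4 DH parameters per joint (d, theta, a, alpha)
Total DH parameters = number_of_joints * 4
Total = 6 * 4
Total = 24

24


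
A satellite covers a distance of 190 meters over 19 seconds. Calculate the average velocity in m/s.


Given: distance d = 190 m, time t = 19 s
Using v = d / t
v = 190 / 19
v = 10 m/s

10 m/s


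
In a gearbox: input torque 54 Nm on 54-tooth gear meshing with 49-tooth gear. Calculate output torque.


Given: N1 = 54, N2 = 49, T1 = 54 Nm
Using T2/T1 = N2/N1
T2 = T1 * N2 / N1
T2 = 54 * 49 / 54
T2 = 2646 / 54
T2 = 49 Nm

49 Nm


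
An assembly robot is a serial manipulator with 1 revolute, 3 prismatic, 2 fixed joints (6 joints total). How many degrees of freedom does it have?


Given: serial robot with 1 revolute, 3 prismatic, 2 fixed joints
DOF contribution per joint type: revolute=1, prismatic=1, spherical=3, fixed=0
DOF = 1*1 + 3*1 + 2*0
DOF = 4

4


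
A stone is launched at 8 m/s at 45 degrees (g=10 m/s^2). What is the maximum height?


Given: v0 = 8 m/s, theta = 45 deg, g = 10 m/s^2
sin^2(45) = 1/2
Using H = v0^2 * sin^2(theta) / (2*g)
H = 8^2 * 1/2 / (2*10)
H = 64 * 1/2 / 20
H = 32 / 20
H = 8/5 m

8/5 m


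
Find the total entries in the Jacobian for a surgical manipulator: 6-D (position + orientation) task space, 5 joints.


Given: task space dimension = 6, joints = 5
Jacobian is a 6 x 5 matrix
Total entries = rows * columns
Total = 6 * 5
Total = 30

30


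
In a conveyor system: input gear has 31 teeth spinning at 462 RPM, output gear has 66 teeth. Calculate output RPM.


Given: N1 = 31 teeth, w1 = 462 RPM, N2 = 66 teeth
Using N1*w1 = N2*w2
w2 = N1*w1 / N2
w2 = 31*462 / 66
w2 = 14322 / 66
w2 = 217 RPM

217 RPM


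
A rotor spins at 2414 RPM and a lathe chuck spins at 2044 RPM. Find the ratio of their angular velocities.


Given: RPM_A = 2414, RPM_B = 2044
omega = 2*pi*RPM/60, so omega_A/omega_B = RPM_A / RPM_B
omega_A/omega_B = 2414 / 2044
omega_A/omega_B = 1207/1022

1207/1022


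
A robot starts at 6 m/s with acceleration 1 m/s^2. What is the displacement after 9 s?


Given: v0 = 6 m/s, a = 1 m/s^2, t = 9 s
Using s = v0*t + (1/2)*a*t^2
s = 6*9 + (1/2)*1*9^2
s = 54 + (1/2)*81
s = 54 + 81/2
s = 189/2

189/2 m


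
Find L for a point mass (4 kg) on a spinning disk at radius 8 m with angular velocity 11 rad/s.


Given: m = 4 kg, r = 8 m, omega = 11 rad/s
For a point mass: I = m*r^2
I = 4*8^2 = 4*64 = 256
L = I*omega = 256*11
L = 2816 kg*m^2/s

2816 kg*m^2/s


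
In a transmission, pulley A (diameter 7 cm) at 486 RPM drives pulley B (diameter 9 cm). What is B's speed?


Given: D1 = 7 cm, w1 = 486 RPM, D2 = 9 cm
Using D1*w1 = D2*w2
w2 = D1*w1 / D2
w2 = 7*486 / 9
w2 = 3402 / 9
w2 = 378 RPM

378 RPM


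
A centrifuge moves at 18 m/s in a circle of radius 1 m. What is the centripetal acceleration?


Given: v = 18 m/s, r = 1 m
Using a_c = v^2 / r
a_c = 18^2 / 1
a_c = 324 / 1
a_c = 324 m/s^2

324 m/s^2


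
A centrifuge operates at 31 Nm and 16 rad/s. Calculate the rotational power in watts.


Given: tau = 31 Nm, omega = 16 rad/s
Using P = tau * omega
P = 31 * 16
P = 496 W

496 W


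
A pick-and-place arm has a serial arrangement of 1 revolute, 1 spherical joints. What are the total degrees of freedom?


Given: serial robot with 1 revolute, 1 spherical joints
DOF contribution per joint type: revolute=1, prismatic=1, spherical=3, fixed=0
DOF = 1*1 + 1*3
DOF = 4

4


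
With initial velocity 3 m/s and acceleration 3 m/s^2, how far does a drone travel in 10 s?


Given: v0 = 3 m/s, a = 3 m/s^2, t = 10 s
Using s = v0*t + (1/2)*a*t^2
s = 3*10 + (1/2)*3*10^2
s = 30 + (1/2)*300
s = 30 + 150
s = 180

180 m


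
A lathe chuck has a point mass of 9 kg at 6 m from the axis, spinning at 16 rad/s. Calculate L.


Given: m = 9 kg, r = 6 m, omega = 16 rad/s
For a point mass: I = m*r^2
I = 9*6^2 = 9*36 = 324
L = I*omega = 324*16
L = 5184 kg*m^2/s

5184 kg*m^2/s


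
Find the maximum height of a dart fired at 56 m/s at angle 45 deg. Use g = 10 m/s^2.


Given: v0 = 56 m/s, theta = 45 deg, g = 10 m/s^2
sin^2(45) = 1/2
Using H = v0^2 * sin^2(theta) / (2*g)
H = 56^2 * 1/2 / (2*10)
H = 3136 * 1/2 / 20
H = 1568 / 20
H = 392/5 m

392/5 m


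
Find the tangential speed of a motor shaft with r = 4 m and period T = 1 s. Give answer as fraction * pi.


Given: radius r = 4 m, period T = 1 s
Using v = 2*pi*r / T
v = 2*pi*4 / 1
v = 8*pi / 1
v = 8*pi m/s

8*pi m/s


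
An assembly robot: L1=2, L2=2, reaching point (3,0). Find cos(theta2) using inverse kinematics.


Given: L1 = 2, L2 = 2, target (x, y) = (3, 0)
Using cos(theta2) = (x^2 + y^2 - L1^2 - L2^2) / (2*L1*L2)
x^2 + y^2 = 3^2 + 0 = 9
L1^2 + L2^2 = 4 + 4 = 8
Numerator = 9 - 8 = 1
Denominator = 2*2*2 = 8
cos(theta2) = 1/8 = 1/8

1/8


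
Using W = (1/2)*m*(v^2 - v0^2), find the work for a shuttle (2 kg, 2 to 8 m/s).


Given: m = 2 kg, v0 = 2 m/s, v = 8 m/s
Using W = (1/2)*m*(v^2 - v0^2)
v^2 = 8^2 = 64
v0^2 = 2^2 = 4
v^2 - v0^2 = 64 - 4 = 60
W = (1/2)*2*60 = 60 J

60 J


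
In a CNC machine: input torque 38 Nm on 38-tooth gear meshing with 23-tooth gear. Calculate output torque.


Given: N1 = 38, N2 = 23, T1 = 38 Nm
Using T2/T1 = N2/N1
T2 = T1 * N2 / N1
T2 = 38 * 23 / 38
T2 = 874 / 38
T2 = 23 Nm

23 Nm


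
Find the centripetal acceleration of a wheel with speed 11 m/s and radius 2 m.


Given: v = 11 m/s, r = 2 m
Using a_c = v^2 / r
a_c = 11^2 / 2
a_c = 121 / 2
a_c = 121/2 m/s^2

121/2 m/s^2


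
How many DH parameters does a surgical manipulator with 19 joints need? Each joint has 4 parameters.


Given: 19 joints, 4 DH parameters per joint (d, theta, a, alpha)
Total DH parameters = number_of_joints * 4
Total = 19 * 4
Total = 76

76


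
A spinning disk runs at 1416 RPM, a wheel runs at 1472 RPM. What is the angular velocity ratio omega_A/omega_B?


Given: RPM_A = 1416, RPM_B = 1472
omega = 2*pi*RPM/60, so omega_A/omega_B = RPM_A / RPM_B
omega_A/omega_B = 1416 / 1472
omega_A/omega_B = 177/184

177/184


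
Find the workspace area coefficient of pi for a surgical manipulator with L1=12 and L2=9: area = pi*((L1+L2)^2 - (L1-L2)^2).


Given: L1 = 12, L2 = 9
(L1+L2)^2 = (21)^2 = 441
(L1-L2)^2 = (3)^2 = 9
Difference = 441 - 9 = 432
This equals 4*L1*L2 = 4*12*9 = 432
Workspace area = 432*pi

432


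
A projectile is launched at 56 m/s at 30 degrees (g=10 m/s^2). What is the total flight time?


Given: v0 = 56 m/s, theta = 30 deg, g = 10 m/s^2
sin(30) = 1/2
Using T = 2*v0*sin(theta) / g
T = 2*56*1/2 / 10
T = 56 / 10
T = 28/5 s

28/5 s


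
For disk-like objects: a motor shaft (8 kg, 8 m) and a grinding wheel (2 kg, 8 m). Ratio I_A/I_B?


Given: M1=8 kg, R1=8 m, M2=2 kg, R2=8 m
For a disk: I = (1/2)*M*R^2, so I_A/I_B = (M1*R1^2)/(M2*R2^2)
M1*R1^2 = 8*64 = 512
M2*R2^2 = 2*64 = 128
I_A/I_B = 512/128 = 4

4


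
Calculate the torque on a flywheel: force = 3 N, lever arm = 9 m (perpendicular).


Given: F = 3 N, r = 9 m, angle = 90 deg (perpendicular)
Using tau = F * r * sin(90)
sin(90) = 1
tau = 3 * 9 * 1
tau = 27 Nm

27 Nm


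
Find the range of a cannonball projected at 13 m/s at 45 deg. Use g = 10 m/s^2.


Given: v0 = 13 m/s, theta = 45 deg, g = 10 m/s^2
sin(2*45) = sin(90) = 1
Using R = v0^2 * sin(2*theta) / g
R = 13^2 * 1 / 10
R = 169 / 10
R = 169/10 m

169/10 m


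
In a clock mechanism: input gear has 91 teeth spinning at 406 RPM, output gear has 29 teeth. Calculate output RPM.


Given: N1 = 91 teeth, w1 = 406 RPM, N2 = 29 teeth
Using N1*w1 = N2*w2
w2 = N1*w1 / N2
w2 = 91*406 / 29
w2 = 36946 / 29
w2 = 1274 RPM

1274 RPM


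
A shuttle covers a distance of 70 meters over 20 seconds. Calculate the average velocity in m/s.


Given: distance d = 70 m, time t = 20 s
Using v = d / t
v = 70 / 20
v = 7/2 m/s

7/2 m/s


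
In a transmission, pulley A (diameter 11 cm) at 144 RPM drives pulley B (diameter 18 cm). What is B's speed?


Given: D1 = 11 cm, w1 = 144 RPM, D2 = 18 cm
Using D1*w1 = D2*w2
w2 = D1*w1 / D2
w2 = 11*144 / 18
w2 = 1584 / 18
w2 = 88 RPM

88 RPM


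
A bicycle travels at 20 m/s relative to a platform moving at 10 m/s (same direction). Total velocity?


Given: object velocity = 20 m/s, platform velocity = 10 m/s (same direction)
Using classical velocity addition: v_total = v_object + v_platform
v_total = 20 + 10
v_total = 30 m/s

30 m/s


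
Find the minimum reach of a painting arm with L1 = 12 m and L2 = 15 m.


Given: L1 = 12 m, L2 = 15 m
For a 2-link planar arm, min reach = |L1 - L2| (second link folded back)
Min reach = |12 - 15|
Min reach = 3 m

3 m


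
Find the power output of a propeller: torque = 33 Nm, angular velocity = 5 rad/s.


Given: tau = 33 Nm, omega = 5 rad/s
Using P = tau * omega
P = 33 * 5
P = 165 W

165 W


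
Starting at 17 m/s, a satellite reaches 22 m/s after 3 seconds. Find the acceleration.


Given: initial velocity v0 = 17 m/s, final velocity v = 22 m/s, time t = 3 s
Using a = (v - v0) / t
a = (22 - 17) / 3
a = 5 / 3
a = 5/3 m/s^2

5/3 m/s^2


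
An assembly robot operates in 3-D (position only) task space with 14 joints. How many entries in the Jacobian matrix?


Given: task space dimension = 3, joints = 14
Jacobian is a 3 x 14 matrix
Total entries = rows * columns
Total = 3 * 14
Total = 42

42


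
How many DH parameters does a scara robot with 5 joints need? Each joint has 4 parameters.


Given: 5 joints, 4 DH parameters per joint (d, theta, a, alpha)
Total DH parameters = number_of_joints * 4
Total = 5 * 4
Total = 20

20


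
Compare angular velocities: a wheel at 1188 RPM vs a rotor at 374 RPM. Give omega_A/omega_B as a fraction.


Given: RPM_A = 1188, RPM_B = 374
omega = 2*pi*RPM/60, so omega_A/omega_B = RPM_A / RPM_B
omega_A/omega_B = 1188 / 374
omega_A/omega_B = 54/17

54/17


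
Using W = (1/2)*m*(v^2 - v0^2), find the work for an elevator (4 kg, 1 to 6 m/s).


Given: m = 4 kg, v0 = 1 m/s, v = 6 m/s
Using W = (1/2)*m*(v^2 - v0^2)
v^2 = 6^2 = 36
v0^2 = 1^2 = 1
v^2 - v0^2 = 36 - 1 = 35
W = (1/2)*4*35 = 70 J

70 J


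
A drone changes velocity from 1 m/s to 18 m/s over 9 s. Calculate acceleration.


Given: initial velocity v0 = 1 m/s, final velocity v = 18 m/s, time t = 9 s
Using a = (v - v0) / t
a = (18 - 1) / 9
a = 17 / 9
a = 17/9 m/s^2

17/9 m/s^2


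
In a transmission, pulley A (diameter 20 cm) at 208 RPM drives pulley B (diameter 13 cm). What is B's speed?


Given: D1 = 20 cm, w1 = 208 RPM, D2 = 13 cm
Using D1*w1 = D2*w2
w2 = D1*w1 / D2
w2 = 20*208 / 13
w2 = 4160 / 13
w2 = 320 RPM

320 RPM


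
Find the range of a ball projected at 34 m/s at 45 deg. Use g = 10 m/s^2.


Given: v0 = 34 m/s, theta = 45 deg, g = 10 m/s^2
sin(2*45) = sin(90) = 1
Using R = v0^2 * sin(2*theta) / g
R = 34^2 * 1 / 10
R = 1156 / 10
R = 578/5 m

578/5 m


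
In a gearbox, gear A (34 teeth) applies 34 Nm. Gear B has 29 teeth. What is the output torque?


Given: N1 = 34, N2 = 29, T1 = 34 Nm
Using T2/T1 = N2/N1
T2 = T1 * N2 / N1
T2 = 34 * 29 / 34
T2 = 986 / 34
T2 = 29 Nm

29 Nm


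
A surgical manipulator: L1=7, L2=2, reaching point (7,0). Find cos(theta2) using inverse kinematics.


Given: L1 = 7, L2 = 2, target (x, y) = (7, 0)
Using cos(theta2) = (x^2 + y^2 - L1^2 - L2^2) / (2*L1*L2)
x^2 + y^2 = 7^2 + 0 = 49
L1^2 + L2^2 = 49 + 4 = 53
Numerator = 49 - 53 = -4
Denominator = 2*7*2 = 28
cos(theta2) = -4/28 = -1/7

-1/7


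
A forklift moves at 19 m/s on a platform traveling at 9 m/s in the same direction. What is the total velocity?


Given: object velocity = 19 m/s, platform velocity = 9 m/s (same direction)
Using classical velocity addition: v_total = v_object + v_platform
v_total = 19 + 9
v_total = 28 m/s

28 m/s


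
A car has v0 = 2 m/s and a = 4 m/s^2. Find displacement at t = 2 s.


Given: v0 = 2 m/s, a = 4 m/s^2, t = 2 s
Using s = v0*t + (1/2)*a*t^2
s = 2*2 + (1/2)*4*2^2
s = 4 + (1/2)*16
s = 4 + 8
s = 12

12 m


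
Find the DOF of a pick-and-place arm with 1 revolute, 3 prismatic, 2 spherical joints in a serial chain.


Given: serial robot with 1 revolute, 3 prismatic, 2 spherical joints
DOF contribution per joint type: revolute=1, prismatic=1, spherical=3, fixed=0
DOF = 1*1 + 3*1 + 2*3
DOF = 10

10


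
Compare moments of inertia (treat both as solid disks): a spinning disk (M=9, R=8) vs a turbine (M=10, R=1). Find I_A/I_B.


Given: M1=9 kg, R1=8 m, M2=10 kg, R2=1 m
For a disk: I = (1/2)*M*R^2, so I_A/I_B = (M1*R1^2)/(M2*R2^2)
M1*R1^2 = 9*64 = 576
M2*R2^2 = 10*1 = 10
I_A/I_B = 576/10 = 288/5

288/5


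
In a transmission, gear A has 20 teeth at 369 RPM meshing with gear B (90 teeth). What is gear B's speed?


Given: N1 = 20 teeth, w1 = 369 RPM, N2 = 90 teeth
Using N1*w1 = N2*w2
w2 = N1*w1 / N2
w2 = 20*369 / 90
w2 = 7380 / 90
w2 = 82 RPM

82 RPM


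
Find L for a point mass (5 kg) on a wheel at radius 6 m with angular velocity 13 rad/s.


Given: m = 5 kg, r = 6 m, omega = 13 rad/s
For a point mass: I = m*r^2
I = 5*6^2 = 5*36 = 180
L = I*omega = 180*13
L = 2340 kg*m^2/s

2340 kg*m^2/s


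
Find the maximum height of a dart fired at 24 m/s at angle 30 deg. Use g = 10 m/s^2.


Given: v0 = 24 m/s, theta = 30 deg, g = 10 m/s^2
sin^2(30) = 1/4
Using H = v0^2 * sin^2(theta) / (2*g)
H = 24^2 * 1/4 / (2*10)
H = 576 * 1/4 / 20
H = 144 / 20
H = 36/5 m

36/5 m


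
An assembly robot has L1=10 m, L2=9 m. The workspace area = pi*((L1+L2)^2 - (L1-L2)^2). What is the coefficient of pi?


Given: L1 = 10, L2 = 9
(L1+L2)^2 = (19)^2 = 361
(L1-L2)^2 = (1)^2 = 1
Difference = 361 - 1 = 360
This equals 4*L1*L2 = 4*10*9 = 360
Workspace area = 360*pi

360


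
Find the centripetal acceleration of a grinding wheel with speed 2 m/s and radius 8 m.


Given: v = 2 m/s, r = 8 m
Using a_c = v^2 / r
a_c = 2^2 / 8
a_c = 4 / 8
a_c = 1/2 m/s^2

1/2 m/s^2


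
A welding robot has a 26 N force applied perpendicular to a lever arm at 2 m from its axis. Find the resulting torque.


Given: F = 26 N, r = 2 m, angle = 90 deg (perpendicular)
Using tau = F * r * sin(90)
sin(90) = 1
tau = 26 * 2 * 1
tau = 52 Nm

52 Nm


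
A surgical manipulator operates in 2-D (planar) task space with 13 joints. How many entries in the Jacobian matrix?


Given: task space dimension = 2, joints = 13
Jacobian is a 2 x 13 matrix
Total entries = rows * columns
Total = 2 * 13
Total = 26

26


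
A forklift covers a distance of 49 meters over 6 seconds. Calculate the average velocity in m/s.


Given: distance d = 49 m, time t = 6 s
Using v = d / t
v = 49 / 6
v = 49/6 m/s

49/6 m/s


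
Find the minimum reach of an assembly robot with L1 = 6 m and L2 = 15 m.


Given: L1 = 6 m, L2 = 15 m
For a 2-link planar arm, min reach = |L1 - L2| (second link folded back)
Min reach = |6 - 15|
Min reach = 9 m

9 m


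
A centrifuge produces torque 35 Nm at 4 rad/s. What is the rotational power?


Given: tau = 35 Nm, omega = 4 rad/s
Using P = tau * omega
P = 35 * 4
P = 140 W

140 W


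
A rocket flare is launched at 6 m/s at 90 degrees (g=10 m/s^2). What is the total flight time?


Given: v0 = 6 m/s, theta = 90 deg, g = 10 m/s^2
sin(90) = 1
Using T = 2*v0*sin(theta) / g
T = 2*6*1 / 10
T = 12 / 10
T = 6/5 s

6/5 s


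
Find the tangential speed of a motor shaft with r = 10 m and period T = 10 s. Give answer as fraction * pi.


Given: radius r = 10 m, period T = 10 s
Using v = 2*pi*r / T
v = 2*pi*10 / 10
v = 20*pi / 10
v = 2*pi m/s

2*pi m/s


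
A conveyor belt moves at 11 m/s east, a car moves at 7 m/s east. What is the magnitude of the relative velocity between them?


Given: v_A = 11 m/s east, v_B = 7 m/s east
Both move in the same direction; relative speed = |v_A - v_B|
|11 - 7| = |4|
= 4 m/s

4 m/s


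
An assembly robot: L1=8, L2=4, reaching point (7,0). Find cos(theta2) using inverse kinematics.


Given: L1 = 8, L2 = 4, target (x, y) = (7, 0)
Using cos(theta2) = (x^2 + y^2 - L1^2 - L2^2) / (2*L1*L2)
x^2 + y^2 = 7^2 + 0 = 49
L1^2 + L2^2 = 64 + 16 = 80
Numerator = 49 - 80 = -31
Denominator = 2*8*4 = 64
cos(theta2) = -31/64 = -31/64

-31/64


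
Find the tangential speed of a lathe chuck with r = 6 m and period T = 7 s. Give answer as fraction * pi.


Given: radius r = 6 m, period T = 7 s
Using v = 2*pi*r / T
v = 2*pi*6 / 7
v = 12*pi / 7
v = 12/7*pi m/s

12/7*pi m/s


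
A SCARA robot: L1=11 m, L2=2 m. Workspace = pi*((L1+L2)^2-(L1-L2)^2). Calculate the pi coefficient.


Given: L1 = 11, L2 = 2
(L1+L2)^2 = (13)^2 = 169
(L1-L2)^2 = (9)^2 = 81
Difference = 169 - 81 = 88
This equals 4*L1*L2 = 4*11*2 = 88
Workspace area = 88*pi

88


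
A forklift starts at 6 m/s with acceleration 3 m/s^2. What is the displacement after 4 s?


Given: v0 = 6 m/s, a = 3 m/s^2, t = 4 s
Using s = v0*t + (1/2)*a*t^2
s = 6*4 + (1/2)*3*4^2
s = 24 + (1/2)*48
s = 24 + 24
s = 48

48 m


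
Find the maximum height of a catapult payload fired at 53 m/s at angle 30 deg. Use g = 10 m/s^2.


Given: v0 = 53 m/s, theta = 30 deg, g = 10 m/s^2
sin^2(30) = 1/4
Using H = v0^2 * sin^2(theta) / (2*g)
H = 53^2 * 1/4 / (2*10)
H = 2809 * 1/4 / 20
H = 2809/4 / 20
H = 2809/80 m

2809/80 m


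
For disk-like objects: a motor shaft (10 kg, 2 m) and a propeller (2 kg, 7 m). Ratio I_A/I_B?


Given: M1=10 kg, R1=2 m, M2=2 kg, R2=7 m
For a disk: I = (1/2)*M*R^2, so I_A/I_B = (M1*R1^2)/(M2*R2^2)
M1*R1^2 = 10*4 = 40
M2*R2^2 = 2*49 = 98
I_A/I_B = 40/98 = 20/49

20/49


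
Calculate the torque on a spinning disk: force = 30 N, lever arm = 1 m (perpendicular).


Given: F = 30 N, r = 1 m, angle = 90 deg (perpendicular)
Using tau = F * r * sin(90)
sin(90) = 1
tau = 30 * 1 * 1
tau = 30 Nm

30 Nm


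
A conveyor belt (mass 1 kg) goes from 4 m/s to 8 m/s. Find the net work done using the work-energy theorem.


Given: m = 1 kg, v0 = 4 m/s, v = 8 m/s
Using W = (1/2)*m*(v^2 - v0^2)
v^2 = 8^2 = 64
v0^2 = 4^2 = 16
v^2 - v0^2 = 64 - 16 = 48
W = (1/2)*1*48 = 24 J

24 J


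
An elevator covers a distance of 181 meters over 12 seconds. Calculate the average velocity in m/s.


Given: distance d = 181 m, time t = 12 s
Using v = d / t
v = 181 / 12
v = 181/12 m/s

181/12 m/s


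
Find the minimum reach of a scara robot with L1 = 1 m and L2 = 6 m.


Given: L1 = 1 m, L2 = 6 m
For a 2-link planar arm, min reach = |L1 - L2| (second link folded back)
Min reach = |1 - 6|
Min reach = 5 m

5 m


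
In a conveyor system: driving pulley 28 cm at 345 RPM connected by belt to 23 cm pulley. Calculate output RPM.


Given: D1 = 28 cm, w1 = 345 RPM, D2 = 23 cm
Using D1*w1 = D2*w2
w2 = D1*w1 / D2
w2 = 28*345 / 23
w2 = 9660 / 23
w2 = 420 RPM

420 RPM


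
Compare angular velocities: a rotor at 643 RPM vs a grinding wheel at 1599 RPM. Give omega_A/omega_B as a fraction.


Given: RPM_A = 643, RPM_B = 1599
omega = 2*pi*RPM/60, so omega_A/omega_B = RPM_A / RPM_B
omega_A/omega_B = 643 / 1599
omega_A/omega_B = 643/1599

643/1599


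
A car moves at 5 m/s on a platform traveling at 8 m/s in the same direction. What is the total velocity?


Given: object velocity = 5 m/s, platform velocity = 8 m/s (same direction)
Using classical velocity addition: v_total = v_object + v_platform
v_total = 5 + 8
v_total = 13 m/s

13 m/s


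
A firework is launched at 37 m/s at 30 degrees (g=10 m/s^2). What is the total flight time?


Given: v0 = 37 m/s, theta = 30 deg, g = 10 m/s^2
sin(30) = 1/2
Using T = 2*v0*sin(theta) / g
T = 2*37*1/2 / 10
T = 37 / 10
T = 37/10 s

37/10 s


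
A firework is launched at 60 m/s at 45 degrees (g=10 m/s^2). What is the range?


Given: v0 = 60 m/s, theta = 45 deg, g = 10 m/s^2
sin(2*45) = sin(90) = 1
Using R = v0^2 * sin(2*theta) / g
R = 60^2 * 1 / 10
R = 3600 / 10
R = 360 m

360 m


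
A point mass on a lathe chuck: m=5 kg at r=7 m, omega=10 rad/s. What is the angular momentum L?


Given: m = 5 kg, r = 7 m, omega = 10 rad/s
For a point mass: I = m*r^2
I = 5*7^2 = 5*49 = 245
L = I*omega = 245*10
L = 2450 kg*m^2/s

2450 kg*m^2/s


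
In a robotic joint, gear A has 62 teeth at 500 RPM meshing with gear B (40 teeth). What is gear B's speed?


Given: N1 = 62 teeth, w1 = 500 RPM, N2 = 40 teeth
Using N1*w1 = N2*w2
w2 = N1*w1 / N2
w2 = 62*500 / 40
w2 = 31000 / 40
w2 = 775 RPM

775 RPM


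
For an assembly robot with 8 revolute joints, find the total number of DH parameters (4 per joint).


Given: 8 joints, 4 DH parameters per joint (d, theta, a, alpha)
Total DH parameters = number_of_joints * 4
Total = 8 * 4
Total = 32

32


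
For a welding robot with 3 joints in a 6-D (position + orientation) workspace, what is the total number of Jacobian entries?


Given: task space dimension = 6, joints = 3
Jacobian is a 6 x 3 matrix
Total entries = rows * columns
Total = 6 * 3
Total = 18

18


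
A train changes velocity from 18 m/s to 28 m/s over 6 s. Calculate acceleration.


Given: initial velocity v0 = 18 m/s, final velocity v = 28 m/s, time t = 6 s
Using a = (v - v0) / t
a = (28 - 18) / 6
a = 10 / 6
a = 5/3 m/s^2

5/3 m/s^2


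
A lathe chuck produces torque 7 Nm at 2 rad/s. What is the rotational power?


Given: tau = 7 Nm, omega = 2 rad/s
Using P = tau * omega
P = 7 * 2
P = 14 W

14 W


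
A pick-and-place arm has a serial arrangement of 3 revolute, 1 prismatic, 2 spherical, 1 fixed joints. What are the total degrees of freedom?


Given: serial robot with 3 revolute, 1 prismatic, 2 spherical, 1 fixed joints
DOF contribution per joint type: revolute=1, prismatic=1, spherical=3, fixed=0
DOF = 3*1 + 1*1 + 2*3 + 1*0
DOF = 10

10


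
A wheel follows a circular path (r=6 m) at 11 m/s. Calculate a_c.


Given: v = 11 m/s, r = 6 m
Using a_c = v^2 / r
a_c = 11^2 / 6
a_c = 121 / 6
a_c = 121/6 m/s^2

121/6 m/s^2


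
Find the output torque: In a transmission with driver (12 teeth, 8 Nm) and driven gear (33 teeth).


Given: N1 = 12, N2 = 33, T1 = 8 Nm
Using T2/T1 = N2/N1
T2 = T1 * N2 / N1
T2 = 8 * 33 / 12
T2 = 264 / 12
T2 = 22 Nm

22 Nm


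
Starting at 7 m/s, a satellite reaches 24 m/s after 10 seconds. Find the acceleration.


Given: initial velocity v0 = 7 m/s, final velocity v = 24 m/s, time t = 10 s
Using a = (v - v0) / t
a = (24 - 7) / 10
a = 17 / 10
a = 17/10 m/s^2

17/10 m/s^2


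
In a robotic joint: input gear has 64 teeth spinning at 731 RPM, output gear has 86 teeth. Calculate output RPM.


Given: N1 = 64 teeth, w1 = 731 RPM, N2 = 86 teeth
Using N1*w1 = N2*w2
w2 = N1*w1 / N2
w2 = 64*731 / 86
w2 = 46784 / 86
w2 = 544 RPM

544 RPM


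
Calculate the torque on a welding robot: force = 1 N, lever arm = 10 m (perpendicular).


Given: F = 1 N, r = 10 m, angle = 90 deg (perpendicular)
Using tau = F * r * sin(90)
sin(90) = 1
tau = 1 * 10 * 1
tau = 10 Nm

10 Nm


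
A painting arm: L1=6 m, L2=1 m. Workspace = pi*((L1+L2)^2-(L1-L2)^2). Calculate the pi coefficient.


Given: L1 = 6, L2 = 1
(L1+L2)^2 = (7)^2 = 49
(L1-L2)^2 = (5)^2 = 25
Difference = 49 - 25 = 24
This equals 4*L1*L2 = 4*6*1 = 24
Workspace area = 24*pi

24


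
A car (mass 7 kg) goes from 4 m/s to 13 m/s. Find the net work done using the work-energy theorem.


Given: m = 7 kg, v0 = 4 m/s, v = 13 m/s
Using W = (1/2)*m*(v^2 - v0^2)
v^2 = 13^2 = 169
v0^2 = 4^2 = 16
v^2 - v0^2 = 169 - 16 = 153
W = (1/2)*7*153 = 1071/2 J

1071/2 J


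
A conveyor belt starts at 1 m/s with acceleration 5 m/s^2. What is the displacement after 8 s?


Given: v0 = 1 m/s, a = 5 m/s^2, t = 8 s
Using s = v0*t + (1/2)*a*t^2
s = 1*8 + (1/2)*5*8^2
s = 8 + (1/2)*320
s = 8 + 160
s = 168

168 m


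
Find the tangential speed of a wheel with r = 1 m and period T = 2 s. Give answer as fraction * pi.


Given: radius r = 1 m, period T = 2 s
Using v = 2*pi*r / T
v = 2*pi*1 / 2
v = 2*pi / 2
v = 1*pi m/s

1*pi m/s


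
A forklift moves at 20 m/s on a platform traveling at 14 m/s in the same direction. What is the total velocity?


Given: object velocity = 20 m/s, platform velocity = 14 m/s (same direction)
Using classical velocity addition: v_total = v_object + v_platform
v_total = 20 + 14
v_total = 34 m/s

34 m/s


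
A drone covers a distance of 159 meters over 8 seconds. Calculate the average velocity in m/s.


Given: distance d = 159 m, time t = 8 s
Using v = d / t
v = 159 / 8
v = 159/8 m/s

159/8 m/s


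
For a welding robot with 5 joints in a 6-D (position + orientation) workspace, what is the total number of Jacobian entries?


Given: task space dimension = 6, joints = 5
Jacobian is a 6 x 5 matrix
Total entries = rows * columns
Total = 6 * 5
Total = 30

30


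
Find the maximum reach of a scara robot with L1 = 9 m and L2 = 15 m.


Given: L1 = 9 m, L2 = 15 m
For a 2-link planar arm, max reach = L1 + L2 (fully extended)
Max reach = 9 + 15
Max reach = 24 m

24 m


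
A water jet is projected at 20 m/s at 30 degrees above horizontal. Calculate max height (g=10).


Given: v0 = 20 m/s, theta = 30 deg, g = 10 m/s^2
sin^2(30) = 1/4
Using H = v0^2 * sin^2(theta) / (2*g)
H = 20^2 * 1/4 / (2*10)
H = 400 * 1/4 / 20
H = 100 / 20
H = 5 m

5 m


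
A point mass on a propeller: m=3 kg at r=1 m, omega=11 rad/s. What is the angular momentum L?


Given: m = 3 kg, r = 1 m, omega = 11 rad/s
For a point mass: I = m*r^2
I = 3*1^2 = 3*1 = 3
L = I*omega = 3*11
L = 33 kg*m^2/s

33 kg*m^2/s


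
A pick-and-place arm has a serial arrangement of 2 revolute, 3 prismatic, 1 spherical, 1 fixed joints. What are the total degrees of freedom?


Given: serial robot with 2 revolute, 3 prismatic, 1 spherical, 1 fixed joints
DOF contribution per joint type: revolute=1, prismatic=1, spherical=3, fixed=0
DOF = 2*1 + 3*1 + 1*3 + 1*0
DOF = 8

8


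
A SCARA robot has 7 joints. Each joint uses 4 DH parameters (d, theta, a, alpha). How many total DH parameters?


Given: 7 joints, 4 DH parameters per joint (d, theta, a, alpha)
Total DH parameters = number_of_joints * 4
Total = 7 * 4
Total = 28

28


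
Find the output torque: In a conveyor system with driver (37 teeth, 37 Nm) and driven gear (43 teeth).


Given: N1 = 37, N2 = 43, T1 = 37 Nm
Using T2/T1 = N2/N1
T2 = T1 * N2 / N1
T2 = 37 * 43 / 37
T2 = 1591 / 37
T2 = 43 Nm

43 Nm


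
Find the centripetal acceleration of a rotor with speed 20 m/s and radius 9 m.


Given: v = 20 m/s, r = 9 m
Using a_c = v^2 / r
a_c = 20^2 / 9
a_c = 400 / 9
a_c = 400/9 m/s^2

400/9 m/s^2


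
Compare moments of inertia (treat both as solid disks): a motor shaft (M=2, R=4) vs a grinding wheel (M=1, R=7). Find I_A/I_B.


Given: M1=2 kg, R1=4 m, M2=1 kg, R2=7 m
For a disk: I = (1/2)*M*R^2, so I_A/I_B = (M1*R1^2)/(M2*R2^2)
M1*R1^2 = 2*16 = 32
M2*R2^2 = 1*49 = 49
I_A/I_B = 32/49 = 32/49

32/49


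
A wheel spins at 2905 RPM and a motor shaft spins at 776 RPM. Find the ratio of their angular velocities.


Given: RPM_A = 2905, RPM_B = 776
omega = 2*pi*RPM/60, so omega_A/omega_B = RPM_A / RPM_B
omega_A/omega_B = 2905 / 776
omega_A/omega_B = 2905/776

2905/776


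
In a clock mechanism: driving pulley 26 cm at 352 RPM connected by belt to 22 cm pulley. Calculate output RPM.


Given: D1 = 26 cm, w1 = 352 RPM, D2 = 22 cm
Using D1*w1 = D2*w2
w2 = D1*w1 / D2
w2 = 26*352 / 22
w2 = 9152 / 22
w2 = 416 RPM

416 RPM


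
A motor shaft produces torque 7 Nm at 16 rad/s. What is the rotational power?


Given: tau = 7 Nm, omega = 16 rad/s
Using P = tau * omega
P = 7 * 16
P = 112 W

112 W


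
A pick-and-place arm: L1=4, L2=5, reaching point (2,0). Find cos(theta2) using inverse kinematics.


Given: L1 = 4, L2 = 5, target (x, y) = (2, 0)
Using cos(theta2) = (x^2 + y^2 - L1^2 - L2^2) / (2*L1*L2)
x^2 + y^2 = 2^2 + 0 = 4
L1^2 + L2^2 = 16 + 25 = 41
Numerator = 4 - 41 = -37
Denominator = 2*4*5 = 40
cos(theta2) = -37/40 = -37/40

-37/40


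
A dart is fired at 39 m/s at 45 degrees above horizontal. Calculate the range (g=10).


Given: v0 = 39 m/s, theta = 45 deg, g = 10 m/s^2
sin(2*45) = sin(90) = 1
Using R = v0^2 * sin(2*theta) / g
R = 39^2 * 1 / 10
R = 1521 / 10
R = 1521/10 m

1521/10 m


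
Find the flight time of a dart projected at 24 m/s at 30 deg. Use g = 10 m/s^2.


Given: v0 = 24 m/s, theta = 30 deg, g = 10 m/s^2
sin(30) = 1/2
Using T = 2*v0*sin(theta) / g
T = 2*24*1/2 / 10
T = 24 / 10
T = 12/5 s

12/5 s


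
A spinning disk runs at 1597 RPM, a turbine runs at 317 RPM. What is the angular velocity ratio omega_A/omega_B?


Given: RPM_A = 1597, RPM_B = 317
omega = 2*pi*RPM/60, so omega_A/omega_B = RPM_A / RPM_B
omega_A/omega_B = 1597 / 317
omega_A/omega_B = 1597/317

1597/317


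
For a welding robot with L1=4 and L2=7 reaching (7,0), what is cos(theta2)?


Given: L1 = 4, L2 = 7, target (x, y) = (7, 0)
Using cos(theta2) = (x^2 + y^2 - L1^2 - L2^2) / (2*L1*L2)
x^2 + y^2 = 7^2 + 0 = 49
L1^2 + L2^2 = 16 + 49 = 65
Numerator = 49 - 65 = -16
Denominator = 2*4*7 = 56
cos(theta2) = -16/56 = -2/7

-2/7


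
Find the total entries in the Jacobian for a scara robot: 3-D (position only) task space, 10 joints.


Given: task space dimension = 3, joints = 10
Jacobian is a 3 x 10 matrix
Total entries = rows * columns
Total = 3 * 10
Total = 30

30


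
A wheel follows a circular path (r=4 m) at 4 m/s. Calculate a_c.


Given: v = 4 m/s, r = 4 m
Using a_c = v^2 / r
a_c = 4^2 / 4
a_c = 16 / 4
a_c = 4 m/s^2

4 m/s^2


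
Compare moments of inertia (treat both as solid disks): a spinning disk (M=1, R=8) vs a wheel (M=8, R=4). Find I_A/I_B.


Given: M1=1 kg, R1=8 m, M2=8 kg, R2=4 m
For a disk: I = (1/2)*M*R^2, so I_A/I_B = (M1*R1^2)/(M2*R2^2)
M1*R1^2 = 1*64 = 64
M2*R2^2 = 8*16 = 128
I_A/I_B = 64/128 = 1/2

1/2


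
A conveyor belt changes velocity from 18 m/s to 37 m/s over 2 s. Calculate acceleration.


Given: initial velocity v0 = 18 m/s, final velocity v = 37 m/s, time t = 2 s
Using a = (v - v0) / t
a = (37 - 18) / 2
a = 19 / 2
a = 19/2 m/s^2

19/2 m/s^2


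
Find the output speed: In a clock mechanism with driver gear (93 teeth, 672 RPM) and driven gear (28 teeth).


Given: N1 = 93 teeth, w1 = 672 RPM, N2 = 28 teeth
Using N1*w1 = N2*w2
w2 = N1*w1 / N2
w2 = 93*672 / 28
w2 = 62496 / 28
w2 = 2232 RPM

2232 RPM


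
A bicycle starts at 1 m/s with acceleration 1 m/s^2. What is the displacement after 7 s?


Given: v0 = 1 m/s, a = 1 m/s^2, t = 7 s
Using s = v0*t + (1/2)*a*t^2
s = 1*7 + (1/2)*1*7^2
s = 7 + (1/2)*49
s = 7 + 49/2
s = 63/2

63/2 m


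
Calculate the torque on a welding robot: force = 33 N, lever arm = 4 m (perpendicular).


Given: F = 33 N, r = 4 m, angle = 90 deg (perpendicular)
Using tau = F * r * sin(90)
sin(90) = 1
tau = 33 * 4 * 1
tau = 132 Nm

132 Nm


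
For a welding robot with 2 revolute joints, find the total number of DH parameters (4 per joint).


Given: 2 joints, 4 DH parameters per joint (d, theta, a, alpha)
Total DH parameters = number_of_joints * 4
Total = 2 * 4
Total = 8

8


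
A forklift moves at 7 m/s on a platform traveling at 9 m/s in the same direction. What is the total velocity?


Given: object velocity = 7 m/s, platform velocity = 9 m/s (same direction)
Using classical velocity addition: v_total = v_object + v_platform
v_total = 7 + 9
v_total = 16 m/s

16 m/s


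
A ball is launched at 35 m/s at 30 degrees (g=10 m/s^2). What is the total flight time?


Given: v0 = 35 m/s, theta = 30 deg, g = 10 m/s^2
sin(30) = 1/2
Using T = 2*v0*sin(theta) / g
T = 2*35*1/2 / 10
T = 35 / 10
T = 7/2 s

7/2 s


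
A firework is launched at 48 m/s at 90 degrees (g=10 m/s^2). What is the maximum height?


Given: v0 = 48 m/s, theta = 90 deg, g = 10 m/s^2
sin^2(90) = 1
Using H = v0^2 * sin^2(theta) / (2*g)
H = 48^2 * 1 / (2*10)
H = 2304 * 1 / 20
H = 2304 / 20
H = 576/5 m

576/5 m


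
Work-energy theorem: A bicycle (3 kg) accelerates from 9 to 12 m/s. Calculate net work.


Given: m = 3 kg, v0 = 9 m/s, v = 12 m/s
Using W = (1/2)*m*(v^2 - v0^2)
v^2 = 12^2 = 144
v0^2 = 9^2 = 81
v^2 - v0^2 = 144 - 81 = 63
W = (1/2)*3*63 = 189/2 J

189/2 J
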